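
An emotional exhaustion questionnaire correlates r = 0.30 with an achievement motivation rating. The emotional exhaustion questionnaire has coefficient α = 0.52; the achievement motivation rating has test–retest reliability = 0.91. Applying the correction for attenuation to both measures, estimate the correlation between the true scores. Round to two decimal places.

r_true = r_obs / √(r_xx · r_yy) = 0.30 / √(0.52 × 0.91) = 0.30 / √0.4732 = 0.30 / 0.6879 ≈ 0.44.

0.44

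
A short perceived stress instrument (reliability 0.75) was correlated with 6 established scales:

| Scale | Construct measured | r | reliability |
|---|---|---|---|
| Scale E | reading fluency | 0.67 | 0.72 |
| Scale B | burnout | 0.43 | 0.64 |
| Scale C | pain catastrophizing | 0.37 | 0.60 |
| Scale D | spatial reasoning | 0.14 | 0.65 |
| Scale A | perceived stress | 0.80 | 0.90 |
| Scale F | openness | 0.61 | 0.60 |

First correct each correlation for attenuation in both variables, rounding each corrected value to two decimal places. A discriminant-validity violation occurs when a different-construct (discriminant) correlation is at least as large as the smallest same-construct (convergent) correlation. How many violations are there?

0

Disattenuated r (r / √(r_scale · r_new)):
  Scale E (disc): 0.67 / √(0.72·0.75) = 0.91
  Scale B (disc): 0.43 / √(0.64·0.75) = 0.62
  Scale C (disc): 0.37 / √(0.60·0.75) = 0.55
  Scale D (disc): 0.14 / √(0.65·0.75) = 0.20
  Scale A (conv): 0.80 / √(0.90·0.75) = 0.97
  Scale F (disc): 0.61 / √(0.60·0.75) = 0.91
Smallest convergent = 0.97. Discriminant values: 0.91, 0.62, 0.55, 0.20, 0.91; count ≥ 0.97 → 0.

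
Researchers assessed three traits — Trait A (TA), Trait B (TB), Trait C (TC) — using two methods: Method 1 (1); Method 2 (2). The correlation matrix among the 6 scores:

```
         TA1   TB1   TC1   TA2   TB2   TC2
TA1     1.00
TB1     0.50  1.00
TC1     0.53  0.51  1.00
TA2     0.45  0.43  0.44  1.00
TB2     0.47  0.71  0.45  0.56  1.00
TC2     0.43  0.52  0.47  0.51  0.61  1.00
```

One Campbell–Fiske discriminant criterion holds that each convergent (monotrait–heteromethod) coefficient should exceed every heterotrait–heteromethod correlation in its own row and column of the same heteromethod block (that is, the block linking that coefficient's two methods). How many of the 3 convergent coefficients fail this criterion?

2

Convergent coefficients and their comparison sets:
TA (methods 1·2): 0.45 vs {0.47, 0.43, 0.43, 0.44} → fail.
TB (methods 1·2): 0.71 vs {0.43, 0.47, 0.52, 0.45} → pass.
TC (methods 1·2): 0.47 vs {0.44, 0.43, 0.45, 0.52} → fail.
2 of 3 fail.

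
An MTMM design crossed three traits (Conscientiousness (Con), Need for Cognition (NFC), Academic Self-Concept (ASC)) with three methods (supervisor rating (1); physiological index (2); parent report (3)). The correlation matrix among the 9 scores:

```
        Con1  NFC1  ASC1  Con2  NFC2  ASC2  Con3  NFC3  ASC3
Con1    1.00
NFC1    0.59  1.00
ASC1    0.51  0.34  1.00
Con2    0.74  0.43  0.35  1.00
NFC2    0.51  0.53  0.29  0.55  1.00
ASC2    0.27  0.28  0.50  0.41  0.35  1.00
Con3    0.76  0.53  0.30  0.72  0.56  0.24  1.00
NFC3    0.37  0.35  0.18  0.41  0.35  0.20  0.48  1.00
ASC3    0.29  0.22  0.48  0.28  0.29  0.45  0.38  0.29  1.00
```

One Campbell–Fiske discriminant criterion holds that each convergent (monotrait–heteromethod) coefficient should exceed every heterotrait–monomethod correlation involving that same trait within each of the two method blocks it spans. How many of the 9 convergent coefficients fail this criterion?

5

Checking each validity diagonal entry against its comparison values:
Con (methods 1·2): 0.74 vs {0.59, 0.55, 0.51, 0.41} → pass.
Con (methods 1·3): 0.76 vs {0.59, 0.48, 0.51, 0.38} → pass.
Con (methods 2·3): 0.72 vs {0.55, 0.48, 0.41, 0.38} → pass.
NFC (methods 1·2): 0.53 vs {0.59, 0.55, 0.34, 0.35} → fail.
NFC (methods 1·3): 0.35 vs {0.59, 0.48, 0.34, 0.29} → fail.
NFC (methods 2·3): 0.35 vs {0.55, 0.48, 0.35, 0.29} → fail.
ASC (methods 1·2): 0.50 vs {0.51, 0.41, 0.34, 0.35} → fail.
ASC (methods 1·3): 0.48 vs {0.51, 0.38, 0.34, 0.29} → fail.
ASC (methods 2·3): 0.45 vs {0.41, 0.38, 0.35, 0.29} → pass.
5 of 9 fail.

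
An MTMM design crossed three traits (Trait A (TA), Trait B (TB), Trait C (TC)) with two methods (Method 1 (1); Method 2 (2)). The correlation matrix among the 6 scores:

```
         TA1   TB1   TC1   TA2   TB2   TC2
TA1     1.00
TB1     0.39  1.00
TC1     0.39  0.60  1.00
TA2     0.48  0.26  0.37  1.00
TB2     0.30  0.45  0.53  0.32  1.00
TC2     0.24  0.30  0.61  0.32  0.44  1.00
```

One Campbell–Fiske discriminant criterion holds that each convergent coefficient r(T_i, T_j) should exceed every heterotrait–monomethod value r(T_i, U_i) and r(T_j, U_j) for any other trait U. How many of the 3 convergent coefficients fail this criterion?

1

Each convergent coefficient versus the relevant comparison correlations:
TA (methods 1·2): 0.48 vs {0.39, 0.32, 0.39, 0.32} → pass.
TB (methods 1·2): 0.45 vs {0.39, 0.32, 0.60, 0.44} → fail.
TC (methods 1·2): 0.61 vs {0.39, 0.32, 0.60, 0.44} → pass.
1 of 3 fail.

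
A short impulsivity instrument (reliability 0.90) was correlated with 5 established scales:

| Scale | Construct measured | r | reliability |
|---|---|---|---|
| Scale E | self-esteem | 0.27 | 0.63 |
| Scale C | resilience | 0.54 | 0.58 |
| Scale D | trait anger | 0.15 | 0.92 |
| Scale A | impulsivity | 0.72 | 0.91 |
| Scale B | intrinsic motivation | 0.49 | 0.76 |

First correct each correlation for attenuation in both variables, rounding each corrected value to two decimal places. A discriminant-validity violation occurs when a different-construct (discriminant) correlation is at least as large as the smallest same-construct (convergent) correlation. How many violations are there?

Disattenuated r (r / √(r_scale · r_new)):
  Scale E (disc): 0.27 / √(0.63·0.90) = 0.36
  Scale C (disc): 0.54 / √(0.58·0.90) = 0.75
  Scale D (disc): 0.15 / √(0.92·0.90) = 0.16
  Scale A (conv): 0.72 / √(0.91·0.90) = 0.80
  Scale B (disc): 0.49 / √(0.76·0.90) = 0.59
Smallest convergent = 0.80. Discriminant values: 0.36, 0.75, 0.16, 0.59; count ≥ 0.80 → 0.

0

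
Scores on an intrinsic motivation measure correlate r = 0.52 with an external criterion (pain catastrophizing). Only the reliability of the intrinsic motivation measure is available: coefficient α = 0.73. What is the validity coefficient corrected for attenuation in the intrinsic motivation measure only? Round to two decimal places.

Single correction: r_c = r_obs / √r_xx = 0.52 / √0.73 = 0.52 / 0.8544 ≈ 0.61.

0.61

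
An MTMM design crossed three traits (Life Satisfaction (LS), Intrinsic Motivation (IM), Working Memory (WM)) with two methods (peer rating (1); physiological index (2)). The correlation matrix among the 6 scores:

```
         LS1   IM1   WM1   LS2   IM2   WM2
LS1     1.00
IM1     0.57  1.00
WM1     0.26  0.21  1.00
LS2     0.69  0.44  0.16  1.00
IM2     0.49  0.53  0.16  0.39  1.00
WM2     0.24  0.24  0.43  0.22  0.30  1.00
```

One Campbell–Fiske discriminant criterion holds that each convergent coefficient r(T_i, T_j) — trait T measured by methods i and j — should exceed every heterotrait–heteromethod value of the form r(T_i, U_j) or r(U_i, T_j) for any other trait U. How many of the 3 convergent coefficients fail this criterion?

0

Checking each validity diagonal entry against its comparison values:
LS (methods 1·2): 0.69 vs {0.49, 0.44, 0.24, 0.16} → pass.
IM (methods 1·2): 0.53 vs {0.44, 0.49, 0.24, 0.16} → pass.
WM (methods 1·2): 0.43 vs {0.16, 0.24, 0.16, 0.24} → pass.
0 of 3 fail.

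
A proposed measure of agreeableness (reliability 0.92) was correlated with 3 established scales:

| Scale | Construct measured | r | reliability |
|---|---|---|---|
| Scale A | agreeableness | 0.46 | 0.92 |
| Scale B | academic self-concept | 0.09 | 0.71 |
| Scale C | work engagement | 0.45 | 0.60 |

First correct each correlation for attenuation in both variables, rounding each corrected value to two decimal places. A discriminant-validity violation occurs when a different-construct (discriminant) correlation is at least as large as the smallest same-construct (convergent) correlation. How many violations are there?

1

Disattenuated r (r / √(r_scale · r_new)):
  Scale A (conv): 0.46 / √(0.92·0.92) = 0.50
  Scale B (disc): 0.09 / √(0.71·0.92) = 0.11
  Scale C (disc): 0.45 / √(0.60·0.92) = 0.61
Smallest convergent = 0.50. Discriminant values: 0.11, 0.61; count ≥ 0.50 → 1.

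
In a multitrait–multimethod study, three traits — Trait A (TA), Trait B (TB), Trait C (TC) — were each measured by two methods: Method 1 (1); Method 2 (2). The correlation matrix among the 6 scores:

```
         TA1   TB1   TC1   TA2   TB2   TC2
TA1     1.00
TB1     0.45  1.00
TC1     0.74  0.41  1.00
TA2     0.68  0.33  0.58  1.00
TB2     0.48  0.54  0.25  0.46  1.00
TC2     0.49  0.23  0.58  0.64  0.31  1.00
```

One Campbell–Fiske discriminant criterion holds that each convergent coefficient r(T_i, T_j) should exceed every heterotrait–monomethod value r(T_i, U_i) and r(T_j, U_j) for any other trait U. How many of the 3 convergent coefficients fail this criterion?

2

Convergent coefficients and their comparison sets:
TA (methods 1·2): 0.68 vs {0.45, 0.46, 0.74, 0.64} → fail.
TB (methods 1·2): 0.54 vs {0.45, 0.46, 0.41, 0.31} → pass.
TC (methods 1·2): 0.58 vs {0.74, 0.64, 0.41, 0.31} → fail.
2 of 3 fail.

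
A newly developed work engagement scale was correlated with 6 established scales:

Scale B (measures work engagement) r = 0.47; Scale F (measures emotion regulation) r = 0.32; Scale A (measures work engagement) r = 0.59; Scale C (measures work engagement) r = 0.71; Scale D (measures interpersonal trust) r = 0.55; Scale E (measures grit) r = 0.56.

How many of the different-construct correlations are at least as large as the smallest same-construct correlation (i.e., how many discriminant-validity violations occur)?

Convergent (same construct = work engagement): Scale B, Scale A, Scale C.
Smallest convergent = 0.47. Discriminant values: 0.32, 0.55, 0.56; count ≥ 0.47 → 2.

2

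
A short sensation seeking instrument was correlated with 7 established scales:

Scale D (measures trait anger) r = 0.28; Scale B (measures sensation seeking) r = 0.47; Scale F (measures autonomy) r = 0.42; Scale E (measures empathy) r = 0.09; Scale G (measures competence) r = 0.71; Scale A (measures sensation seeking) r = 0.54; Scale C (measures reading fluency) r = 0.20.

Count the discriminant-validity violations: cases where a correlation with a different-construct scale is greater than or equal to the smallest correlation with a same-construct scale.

Convergent (same construct = sensation seeking): Scale B, Scale A.
Smallest convergent = 0.47. Discriminant values: 0.28, 0.42, 0.09, 0.71, 0.20; count ≥ 0.47 → 1.

1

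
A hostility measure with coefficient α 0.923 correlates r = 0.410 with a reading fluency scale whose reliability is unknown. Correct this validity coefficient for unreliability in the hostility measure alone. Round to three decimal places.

0.427

Single correction: r_c = r_obs / √r_xx = 0.410 / √0.923 = 0.410 / 0.9607 ≈ 0.427.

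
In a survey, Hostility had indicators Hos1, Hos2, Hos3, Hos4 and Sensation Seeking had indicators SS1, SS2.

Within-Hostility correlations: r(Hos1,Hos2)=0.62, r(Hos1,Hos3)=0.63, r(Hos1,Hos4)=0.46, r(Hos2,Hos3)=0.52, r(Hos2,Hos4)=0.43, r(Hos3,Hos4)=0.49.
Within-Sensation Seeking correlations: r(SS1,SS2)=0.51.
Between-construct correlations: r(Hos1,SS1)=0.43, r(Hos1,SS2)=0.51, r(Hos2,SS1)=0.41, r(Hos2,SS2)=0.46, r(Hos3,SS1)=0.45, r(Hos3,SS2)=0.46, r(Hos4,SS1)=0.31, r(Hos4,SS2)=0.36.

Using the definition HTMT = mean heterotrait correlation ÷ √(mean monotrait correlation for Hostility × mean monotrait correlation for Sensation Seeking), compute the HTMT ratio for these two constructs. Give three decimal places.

0.819

Mean heterotrait r = 3.39/8 = 0.4238.
Mean within-Hos = 3.15/6 = 0.5250; mean within-SS = 0.51/1 = 0.5100.
Geometric mean = √(0.5250 × 0.5100) = 0.5174.
HTMT = 0.4238 / 0.5174 = 0.819.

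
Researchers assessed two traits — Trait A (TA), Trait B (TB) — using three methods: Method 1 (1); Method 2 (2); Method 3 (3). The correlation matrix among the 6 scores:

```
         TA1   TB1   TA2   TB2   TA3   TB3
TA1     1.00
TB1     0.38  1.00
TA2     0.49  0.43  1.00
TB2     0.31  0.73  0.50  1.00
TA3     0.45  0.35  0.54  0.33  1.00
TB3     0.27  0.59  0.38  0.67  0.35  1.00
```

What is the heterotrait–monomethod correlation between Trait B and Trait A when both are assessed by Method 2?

Different traits, same method: r(TB2, TA2) = 0.50.

0.50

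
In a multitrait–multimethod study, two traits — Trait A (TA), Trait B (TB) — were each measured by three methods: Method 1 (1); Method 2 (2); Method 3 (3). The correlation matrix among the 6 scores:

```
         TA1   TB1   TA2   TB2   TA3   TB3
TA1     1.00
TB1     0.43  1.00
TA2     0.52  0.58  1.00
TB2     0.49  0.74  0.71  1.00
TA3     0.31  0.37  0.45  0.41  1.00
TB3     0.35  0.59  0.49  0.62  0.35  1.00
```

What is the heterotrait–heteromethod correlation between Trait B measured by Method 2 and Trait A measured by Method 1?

0.49

Different traits and methods: r(TB2, TA1) = 0.49.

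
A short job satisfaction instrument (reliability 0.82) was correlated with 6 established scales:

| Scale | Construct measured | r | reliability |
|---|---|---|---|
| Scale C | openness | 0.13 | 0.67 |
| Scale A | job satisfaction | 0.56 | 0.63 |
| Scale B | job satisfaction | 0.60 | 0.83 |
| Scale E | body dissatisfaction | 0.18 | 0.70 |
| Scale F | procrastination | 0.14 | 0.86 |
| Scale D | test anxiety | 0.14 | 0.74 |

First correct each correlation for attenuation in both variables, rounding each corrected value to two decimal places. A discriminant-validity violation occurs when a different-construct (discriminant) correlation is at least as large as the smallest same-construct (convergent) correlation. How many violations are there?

0

Disattenuated r (r / √(r_scale · r_new)):
  Scale C (disc): 0.13 / √(0.67·0.82) = 0.18
  Scale A (conv): 0.56 / √(0.63·0.82) = 0.78
  Scale B (conv): 0.60 / √(0.83·0.82) = 0.73
  Scale E (disc): 0.18 / √(0.70·0.82) = 0.24
  Scale F (disc): 0.14 / √(0.86·0.82) = 0.17
  Scale D (disc): 0.14 / √(0.74·0.82) = 0.18
Smallest convergent = 0.73. Discriminant values: 0.18, 0.24, 0.17, 0.18; count ≥ 0.73 → 0.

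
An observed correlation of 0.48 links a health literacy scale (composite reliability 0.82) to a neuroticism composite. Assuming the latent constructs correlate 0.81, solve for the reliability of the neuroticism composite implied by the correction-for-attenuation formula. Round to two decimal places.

r_true = r_obs / √(r_xx · r_yy) ⇒ 0.81 = 0.48 / √(0.82 · r_yy).
√(0.82 · r_yy) = 0.48 / 0.81 = 0.5926; 0.82 · r_yy = 0.3512; r_yy = 0.3512 / 0.82 ≈ 0.43.

0.43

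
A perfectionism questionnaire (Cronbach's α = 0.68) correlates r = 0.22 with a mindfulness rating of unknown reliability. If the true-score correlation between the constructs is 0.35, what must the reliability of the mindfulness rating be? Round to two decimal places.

0.58

r_true = r_obs / √(r_xx · r_yy) ⇒ 0.35 = 0.22 / √(0.68 · r_yy).
√(0.68 · r_yy) = 0.22 / 0.35 = 0.6286; 0.68 · r_yy = 0.3951; r_yy = 0.3951 / 0.68 ≈ 0.58.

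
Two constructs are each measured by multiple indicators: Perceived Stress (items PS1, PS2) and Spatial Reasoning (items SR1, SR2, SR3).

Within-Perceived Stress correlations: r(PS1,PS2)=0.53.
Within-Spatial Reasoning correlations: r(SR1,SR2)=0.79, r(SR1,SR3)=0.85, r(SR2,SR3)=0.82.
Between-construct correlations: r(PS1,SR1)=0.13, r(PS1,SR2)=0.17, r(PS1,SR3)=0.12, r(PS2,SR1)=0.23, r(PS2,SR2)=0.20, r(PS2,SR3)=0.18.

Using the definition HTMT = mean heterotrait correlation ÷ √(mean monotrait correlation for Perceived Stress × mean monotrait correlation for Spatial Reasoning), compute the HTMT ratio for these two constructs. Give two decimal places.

Mean between = 1.03/6 = 0.1717.
Mean within-PS = 0.53/1 = 0.5300; mean within-SR = 2.46/3 = 0.8200.
Geometric mean = √(0.5300 × 0.8200) = 0.6592.
HTMT = 0.1717 / 0.6592 = 0.26.

0.26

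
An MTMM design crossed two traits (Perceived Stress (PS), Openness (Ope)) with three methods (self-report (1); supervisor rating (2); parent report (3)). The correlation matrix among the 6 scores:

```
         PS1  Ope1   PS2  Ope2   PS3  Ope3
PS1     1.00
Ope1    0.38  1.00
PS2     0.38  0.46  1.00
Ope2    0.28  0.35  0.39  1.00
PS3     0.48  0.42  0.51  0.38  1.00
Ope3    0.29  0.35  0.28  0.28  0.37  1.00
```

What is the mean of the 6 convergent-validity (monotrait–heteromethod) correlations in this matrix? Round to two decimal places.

Convergent values: 0.38, 0.48, 0.51, 0.35, 0.35, 0.28; mean = 2.35/6 = 0.39.

0.39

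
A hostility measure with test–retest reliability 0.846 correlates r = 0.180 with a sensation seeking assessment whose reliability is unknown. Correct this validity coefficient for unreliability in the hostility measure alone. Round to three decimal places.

Single correction: r_c = r_obs / √r_xx = 0.180 / √0.846 = 0.180 / 0.9198 ≈ 0.196.

0.196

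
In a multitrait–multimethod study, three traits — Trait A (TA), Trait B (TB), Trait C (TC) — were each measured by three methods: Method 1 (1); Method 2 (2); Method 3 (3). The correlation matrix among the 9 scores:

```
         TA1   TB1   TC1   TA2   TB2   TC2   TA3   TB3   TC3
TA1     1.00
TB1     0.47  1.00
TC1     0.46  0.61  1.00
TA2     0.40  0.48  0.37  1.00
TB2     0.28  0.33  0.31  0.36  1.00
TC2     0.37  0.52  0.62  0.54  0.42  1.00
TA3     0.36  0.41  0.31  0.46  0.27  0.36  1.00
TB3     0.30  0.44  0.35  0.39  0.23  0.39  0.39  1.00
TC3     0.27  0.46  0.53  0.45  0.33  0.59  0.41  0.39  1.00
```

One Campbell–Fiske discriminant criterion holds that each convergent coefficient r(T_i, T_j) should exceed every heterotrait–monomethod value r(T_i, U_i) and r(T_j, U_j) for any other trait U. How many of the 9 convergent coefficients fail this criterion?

Checking each validity diagonal entry against its comparison values:
TA (methods 1·2): 0.40 vs {0.47, 0.36, 0.46, 0.54} → fail.
TA (methods 1·3): 0.36 vs {0.47, 0.39, 0.46, 0.41} → fail.
TA (methods 2·3): 0.46 vs {0.36, 0.39, 0.54, 0.41} → fail.
TB (methods 1·2): 0.33 vs {0.47, 0.36, 0.61, 0.42} → fail.
TB (methods 1·3): 0.44 vs {0.47, 0.39, 0.61, 0.39} → fail.
TB (methods 2·3): 0.23 vs {0.36, 0.39, 0.42, 0.39} → fail.
TC (methods 1·2): 0.62 vs {0.46, 0.54, 0.61, 0.42} → pass.
TC (methods 1·3): 0.53 vs {0.46, 0.41, 0.61, 0.39} → fail.
TC (methods 2·3): 0.59 vs {0.54, 0.41, 0.42, 0.39} → pass.
7 of 9 fail.

7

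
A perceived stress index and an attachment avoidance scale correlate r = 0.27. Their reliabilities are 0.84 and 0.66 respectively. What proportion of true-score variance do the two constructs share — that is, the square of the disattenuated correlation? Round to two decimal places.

0.13

Disattenuated r = 0.27 / √(0.84 × 0.66) = 0.27 / 0.7446 = 0.3626.
Shared true-score variance = 0.3626² = 0.1315 ≈ 0.13.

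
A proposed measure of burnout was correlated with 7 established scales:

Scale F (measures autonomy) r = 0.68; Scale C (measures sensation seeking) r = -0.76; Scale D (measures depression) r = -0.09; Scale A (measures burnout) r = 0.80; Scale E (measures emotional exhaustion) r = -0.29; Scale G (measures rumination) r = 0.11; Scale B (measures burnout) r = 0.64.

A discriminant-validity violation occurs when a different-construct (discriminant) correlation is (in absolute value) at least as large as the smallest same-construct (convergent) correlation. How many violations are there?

Convergent (same construct = burnout): Scale A, Scale B.
Smallest convergent = 0.64. Discriminant |r|: 0.68, 0.76, 0.09, 0.29, 0.11; count ≥ 0.64 → 2.

2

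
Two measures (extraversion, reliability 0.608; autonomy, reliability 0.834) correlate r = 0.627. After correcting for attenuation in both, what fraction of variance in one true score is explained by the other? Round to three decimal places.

Disattenuated r = 0.627 / √(0.608 × 0.834) = 0.627 / 0.7121 = 0.8805.
Shared true-score variance = 0.8805² = 0.7753 ≈ 0.775.

0.775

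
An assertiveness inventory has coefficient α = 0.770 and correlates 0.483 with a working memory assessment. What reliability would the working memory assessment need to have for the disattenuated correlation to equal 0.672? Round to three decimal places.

0.671

r_true = r_obs / √(r_xx · r_yy) ⇒ 0.672 = 0.483 / √(0.770 · r_yy).
√(0.770 · r_yy) = 0.483 / 0.672 = 0.7188; 0.770 · r_yy = 0.5167; r_yy = 0.5167 / 0.770 ≈ 0.671.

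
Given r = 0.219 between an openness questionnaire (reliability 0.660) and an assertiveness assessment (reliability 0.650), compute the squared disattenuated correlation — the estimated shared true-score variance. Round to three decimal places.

0.112

Disattenuated r = 0.219 / √(0.660 × 0.650) = 0.219 / 0.6550 = 0.3344.
Shared true-score variance = 0.3344² = 0.1118 ≈ 0.112.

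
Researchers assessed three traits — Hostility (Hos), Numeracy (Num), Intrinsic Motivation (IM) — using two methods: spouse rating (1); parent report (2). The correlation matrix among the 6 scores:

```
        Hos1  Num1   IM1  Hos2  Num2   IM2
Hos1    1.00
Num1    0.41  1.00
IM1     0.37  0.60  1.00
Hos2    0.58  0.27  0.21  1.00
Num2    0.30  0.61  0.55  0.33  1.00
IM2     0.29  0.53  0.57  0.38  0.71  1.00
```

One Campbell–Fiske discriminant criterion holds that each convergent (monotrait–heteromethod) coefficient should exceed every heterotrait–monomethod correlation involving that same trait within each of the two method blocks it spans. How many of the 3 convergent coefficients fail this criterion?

2

Convergent coefficients and their comparison sets:
Hos (methods 1·2): 0.58 vs {0.41, 0.33, 0.37, 0.38} → pass.
Num (methods 1·2): 0.61 vs {0.41, 0.33, 0.60, 0.71} → fail.
IM (methods 1·2): 0.57 vs {0.37, 0.38, 0.60, 0.71} → fail.
2 of 3 fail.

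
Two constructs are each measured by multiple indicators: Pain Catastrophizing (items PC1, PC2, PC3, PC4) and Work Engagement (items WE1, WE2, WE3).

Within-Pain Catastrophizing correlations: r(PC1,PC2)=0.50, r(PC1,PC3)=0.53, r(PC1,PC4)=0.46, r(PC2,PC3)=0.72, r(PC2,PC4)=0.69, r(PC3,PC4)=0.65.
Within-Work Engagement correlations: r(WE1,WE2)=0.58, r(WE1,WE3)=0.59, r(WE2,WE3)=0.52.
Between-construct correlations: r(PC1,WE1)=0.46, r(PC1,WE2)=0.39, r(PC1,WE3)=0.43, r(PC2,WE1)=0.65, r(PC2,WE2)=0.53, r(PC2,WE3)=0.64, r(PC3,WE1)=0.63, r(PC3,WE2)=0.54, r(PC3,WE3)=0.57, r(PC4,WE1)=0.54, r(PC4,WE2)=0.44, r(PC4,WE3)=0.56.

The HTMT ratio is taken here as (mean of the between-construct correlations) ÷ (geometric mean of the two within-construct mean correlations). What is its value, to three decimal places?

0.921

Mean between = 6.38/12 = 0.5317.
Mean within-PC = 3.55/6 = 0.5917; mean within-WE = 1.69/3 = 0.5633.
Geometric mean = √(0.5917 × 0.5633) = 0.5773.
HTMT = 0.5317 / 0.5773 = 0.921.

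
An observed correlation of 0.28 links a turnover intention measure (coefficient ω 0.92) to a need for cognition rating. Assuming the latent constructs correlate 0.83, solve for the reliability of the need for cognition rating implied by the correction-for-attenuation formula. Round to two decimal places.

r_true = r_obs / √(r_xx · r_yy) ⇒ 0.83 = 0.28 / √(0.92 · r_yy).
√(0.92 · r_yy) = 0.28 / 0.83 = 0.3373; 0.92 · r_yy = 0.1138; r_yy = 0.1138 / 0.92 ≈ 0.12.

0.12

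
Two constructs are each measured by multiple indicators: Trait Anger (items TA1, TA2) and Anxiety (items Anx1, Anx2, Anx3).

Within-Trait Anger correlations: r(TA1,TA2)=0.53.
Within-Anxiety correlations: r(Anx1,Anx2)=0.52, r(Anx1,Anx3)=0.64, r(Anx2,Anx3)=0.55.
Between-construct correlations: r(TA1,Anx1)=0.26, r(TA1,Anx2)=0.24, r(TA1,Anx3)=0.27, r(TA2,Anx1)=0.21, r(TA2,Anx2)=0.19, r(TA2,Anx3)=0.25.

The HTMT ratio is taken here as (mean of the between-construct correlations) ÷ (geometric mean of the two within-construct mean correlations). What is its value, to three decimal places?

0.431

Mean between = 1.42/6 = 0.2367.
Mean within-TA = 0.53/1 = 0.5300; mean within-Anx = 1.71/3 = 0.5700.
Geometric mean = √(0.5300 × 0.5700) = 0.5496.
HTMT = 0.2367 / 0.5496 = 0.431.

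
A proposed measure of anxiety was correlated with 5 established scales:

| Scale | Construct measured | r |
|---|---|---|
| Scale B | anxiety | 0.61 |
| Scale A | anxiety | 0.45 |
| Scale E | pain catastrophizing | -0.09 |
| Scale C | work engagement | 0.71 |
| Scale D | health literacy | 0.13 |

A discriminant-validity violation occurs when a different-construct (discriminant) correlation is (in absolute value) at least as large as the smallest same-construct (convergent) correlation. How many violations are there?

Convergent (same construct = anxiety): Scale B, Scale A.
Smallest convergent = 0.45. Discriminant |r|: 0.09, 0.71, 0.13; count ≥ 0.45 → 1.

1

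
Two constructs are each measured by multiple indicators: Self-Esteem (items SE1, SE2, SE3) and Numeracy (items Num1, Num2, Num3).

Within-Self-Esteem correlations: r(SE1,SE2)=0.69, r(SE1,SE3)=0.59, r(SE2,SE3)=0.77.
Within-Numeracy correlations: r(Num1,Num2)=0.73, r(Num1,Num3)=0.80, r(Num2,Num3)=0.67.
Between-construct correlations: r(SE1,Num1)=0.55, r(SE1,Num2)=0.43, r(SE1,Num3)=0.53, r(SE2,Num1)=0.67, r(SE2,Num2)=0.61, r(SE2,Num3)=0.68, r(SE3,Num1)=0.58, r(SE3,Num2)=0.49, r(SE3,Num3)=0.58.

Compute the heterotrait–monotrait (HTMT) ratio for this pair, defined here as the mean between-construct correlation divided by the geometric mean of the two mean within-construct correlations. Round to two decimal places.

0.80

Mean heterotrait r = 5.12/9 = 0.5689.
Mean within-SE = 2.05/3 = 0.6833; mean within-Num = 2.20/3 = 0.7333.
Geometric mean = √(0.6833 × 0.7333) = 0.7079.
HTMT = 0.5689 / 0.7079 = 0.80.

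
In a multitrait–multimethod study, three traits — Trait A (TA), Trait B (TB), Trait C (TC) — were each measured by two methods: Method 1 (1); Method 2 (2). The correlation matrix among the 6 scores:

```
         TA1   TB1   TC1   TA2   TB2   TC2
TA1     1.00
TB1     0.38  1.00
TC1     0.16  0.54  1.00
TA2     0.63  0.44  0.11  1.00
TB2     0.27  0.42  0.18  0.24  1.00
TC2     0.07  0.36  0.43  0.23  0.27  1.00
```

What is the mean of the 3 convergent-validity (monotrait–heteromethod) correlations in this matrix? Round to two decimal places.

Convergent values: 0.63, 0.42, 0.43; mean = 1.48/3 = 0.49.

0.49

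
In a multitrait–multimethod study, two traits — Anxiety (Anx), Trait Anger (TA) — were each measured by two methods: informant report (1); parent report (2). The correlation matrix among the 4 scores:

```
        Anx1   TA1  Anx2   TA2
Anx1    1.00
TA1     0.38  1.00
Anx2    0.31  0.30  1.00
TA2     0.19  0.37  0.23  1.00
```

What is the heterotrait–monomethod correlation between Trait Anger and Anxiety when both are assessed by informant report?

Different traits, same method: r(TA1, Anx1) = 0.38.

0.38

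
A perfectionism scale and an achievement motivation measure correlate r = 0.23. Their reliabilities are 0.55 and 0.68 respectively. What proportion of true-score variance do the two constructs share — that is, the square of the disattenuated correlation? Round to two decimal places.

Disattenuated r = 0.23 / √(0.55 × 0.68) = 0.23 / 0.6116 = 0.3761.
Shared true-score variance = 0.3761² = 0.1415 ≈ 0.14.

0.14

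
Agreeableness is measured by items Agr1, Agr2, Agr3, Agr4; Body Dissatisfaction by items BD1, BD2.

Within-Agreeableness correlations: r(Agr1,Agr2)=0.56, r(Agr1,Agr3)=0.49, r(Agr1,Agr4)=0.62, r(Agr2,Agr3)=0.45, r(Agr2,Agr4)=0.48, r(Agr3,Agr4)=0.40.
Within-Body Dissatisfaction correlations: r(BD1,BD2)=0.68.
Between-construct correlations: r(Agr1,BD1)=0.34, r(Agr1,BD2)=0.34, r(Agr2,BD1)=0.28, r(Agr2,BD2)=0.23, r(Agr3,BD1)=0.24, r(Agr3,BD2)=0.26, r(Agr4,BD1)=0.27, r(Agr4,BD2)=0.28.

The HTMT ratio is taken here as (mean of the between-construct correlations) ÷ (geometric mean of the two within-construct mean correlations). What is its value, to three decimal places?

0.480

Mean heterotrait r = 2.24/8 = 0.2800.
Mean within-Agr = 3.00/6 = 0.5000; mean within-BD = 0.68/1 = 0.6800.
Geometric mean = √(0.5000 × 0.6800) = 0.5831.
HTMT = 0.2800 / 0.5831 = 0.480.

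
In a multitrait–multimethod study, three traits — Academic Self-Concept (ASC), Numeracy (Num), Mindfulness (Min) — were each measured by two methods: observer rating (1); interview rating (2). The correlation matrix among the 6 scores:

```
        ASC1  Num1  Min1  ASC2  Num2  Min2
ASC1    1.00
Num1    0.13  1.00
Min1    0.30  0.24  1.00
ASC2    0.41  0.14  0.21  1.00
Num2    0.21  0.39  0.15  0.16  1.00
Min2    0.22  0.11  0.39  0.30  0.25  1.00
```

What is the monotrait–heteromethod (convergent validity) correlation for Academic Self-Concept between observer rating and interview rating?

Same trait (ASC), different methods: r(ASC1, ASC2) = 0.41.

0.41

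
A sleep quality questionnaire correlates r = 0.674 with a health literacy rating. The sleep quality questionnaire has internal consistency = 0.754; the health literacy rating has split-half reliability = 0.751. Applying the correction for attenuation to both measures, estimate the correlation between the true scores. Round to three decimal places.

0.896

r_true = r_obs / √(r_xx · r_yy) = 0.674 / √(0.754 × 0.751) = 0.674 / √0.566254 = 0.674 / 0.7525 ≈ 0.896.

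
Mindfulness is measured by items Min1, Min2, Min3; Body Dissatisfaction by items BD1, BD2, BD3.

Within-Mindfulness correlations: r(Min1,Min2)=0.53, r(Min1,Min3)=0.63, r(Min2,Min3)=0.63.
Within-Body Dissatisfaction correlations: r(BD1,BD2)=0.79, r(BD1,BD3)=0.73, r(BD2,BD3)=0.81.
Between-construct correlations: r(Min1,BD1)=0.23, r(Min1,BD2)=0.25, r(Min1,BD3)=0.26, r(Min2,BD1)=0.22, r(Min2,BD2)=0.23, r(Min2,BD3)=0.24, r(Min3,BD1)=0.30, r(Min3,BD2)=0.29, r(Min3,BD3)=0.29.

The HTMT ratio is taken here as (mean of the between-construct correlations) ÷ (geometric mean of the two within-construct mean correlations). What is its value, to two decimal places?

Mean between = 2.31/9 = 0.2567.
Mean within-Min = 1.79/3 = 0.5967; mean within-BD = 2.33/3 = 0.7767.
Geometric mean = √(0.5967 × 0.7767) = 0.6808.
HTMT = 0.2567 / 0.6808 = 0.38.

0.38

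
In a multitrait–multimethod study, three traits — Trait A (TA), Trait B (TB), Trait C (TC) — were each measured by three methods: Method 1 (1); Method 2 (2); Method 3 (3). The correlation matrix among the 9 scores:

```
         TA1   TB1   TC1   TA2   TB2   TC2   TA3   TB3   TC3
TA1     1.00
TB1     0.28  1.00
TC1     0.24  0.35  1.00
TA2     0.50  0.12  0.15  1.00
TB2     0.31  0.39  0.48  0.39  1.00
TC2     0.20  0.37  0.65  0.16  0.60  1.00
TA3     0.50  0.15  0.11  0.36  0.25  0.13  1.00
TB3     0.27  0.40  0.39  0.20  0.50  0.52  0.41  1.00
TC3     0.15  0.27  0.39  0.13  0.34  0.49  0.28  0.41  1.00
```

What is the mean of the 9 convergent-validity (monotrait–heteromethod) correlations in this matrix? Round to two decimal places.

Convergent values: 0.50, 0.50, 0.36, 0.39, 0.40, 0.50, 0.65, 0.39, 0.49; mean = 4.18/9 = 0.46.

0.46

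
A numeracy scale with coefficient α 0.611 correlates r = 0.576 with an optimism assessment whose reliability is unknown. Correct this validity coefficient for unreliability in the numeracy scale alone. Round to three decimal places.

Single correction: r_c = r_obs / √r_xx = 0.576 / √0.611 = 0.576 / 0.7817 ≈ 0.737.

0.737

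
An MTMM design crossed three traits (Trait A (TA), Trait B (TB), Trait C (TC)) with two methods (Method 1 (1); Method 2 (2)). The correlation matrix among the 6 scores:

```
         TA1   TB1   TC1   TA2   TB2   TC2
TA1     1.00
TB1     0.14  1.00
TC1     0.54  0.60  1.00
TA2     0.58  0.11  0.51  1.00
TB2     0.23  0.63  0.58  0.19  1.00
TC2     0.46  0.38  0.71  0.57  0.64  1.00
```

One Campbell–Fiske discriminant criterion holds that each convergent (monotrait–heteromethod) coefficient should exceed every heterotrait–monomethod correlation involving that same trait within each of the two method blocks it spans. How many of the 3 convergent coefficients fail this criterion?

Checking each validity diagonal entry against its comparison values:
TA (methods 1·2): 0.58 vs {0.14, 0.19, 0.54, 0.57} → pass.
TB (methods 1·2): 0.63 vs {0.14, 0.19, 0.60, 0.64} → fail.
TC (methods 1·2): 0.71 vs {0.54, 0.57, 0.60, 0.64} → pass.
1 of 3 fail.

1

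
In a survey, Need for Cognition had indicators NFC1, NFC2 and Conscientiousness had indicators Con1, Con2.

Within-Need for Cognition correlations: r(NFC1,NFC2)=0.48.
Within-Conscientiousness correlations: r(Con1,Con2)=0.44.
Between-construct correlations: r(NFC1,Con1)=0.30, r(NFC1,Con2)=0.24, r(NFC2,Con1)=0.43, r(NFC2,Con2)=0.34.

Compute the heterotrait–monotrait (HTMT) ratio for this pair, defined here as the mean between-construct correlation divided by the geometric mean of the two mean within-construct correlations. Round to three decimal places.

0.713

Between-construct mean = 1.31/4 = 0.3275.
Mean within-NFC = 0.48/1 = 0.4800; mean within-Con = 0.44/1 = 0.4400.
Geometric mean = √(0.4800 × 0.4400) = 0.4596.
HTMT = 0.3275 / 0.4596 = 0.713.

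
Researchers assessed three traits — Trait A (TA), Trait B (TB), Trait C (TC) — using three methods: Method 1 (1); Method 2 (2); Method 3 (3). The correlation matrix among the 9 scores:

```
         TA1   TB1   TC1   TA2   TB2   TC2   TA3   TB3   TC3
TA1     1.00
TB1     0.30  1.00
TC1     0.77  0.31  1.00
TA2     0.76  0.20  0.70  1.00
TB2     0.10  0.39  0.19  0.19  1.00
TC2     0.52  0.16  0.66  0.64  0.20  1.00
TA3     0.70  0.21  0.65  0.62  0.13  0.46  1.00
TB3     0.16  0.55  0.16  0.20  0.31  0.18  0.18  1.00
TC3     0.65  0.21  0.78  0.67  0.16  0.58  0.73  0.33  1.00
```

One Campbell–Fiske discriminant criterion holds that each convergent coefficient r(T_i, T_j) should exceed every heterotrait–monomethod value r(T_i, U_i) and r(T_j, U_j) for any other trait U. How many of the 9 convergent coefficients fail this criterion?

6

Each convergent coefficient versus the relevant comparison correlations:
TA (methods 1·2): 0.76 vs {0.30, 0.19, 0.77, 0.64} → fail.
TA (methods 1·3): 0.70 vs {0.30, 0.18, 0.77, 0.73} → fail.
TA (methods 2·3): 0.62 vs {0.19, 0.18, 0.64, 0.73} → fail.
TB (methods 1·2): 0.39 vs {0.30, 0.19, 0.31, 0.20} → pass.
TB (methods 1·3): 0.55 vs {0.30, 0.18, 0.31, 0.33} → pass.
TB (methods 2·3): 0.31 vs {0.19, 0.18, 0.20, 0.33} → fail.
TC (methods 1·2): 0.66 vs {0.77, 0.64, 0.31, 0.20} → fail.
TC (methods 1·3): 0.78 vs {0.77, 0.73, 0.31, 0.33} → pass.
TC (methods 2·3): 0.58 vs {0.64, 0.73, 0.20, 0.33} → fail.
6 of 9 fail.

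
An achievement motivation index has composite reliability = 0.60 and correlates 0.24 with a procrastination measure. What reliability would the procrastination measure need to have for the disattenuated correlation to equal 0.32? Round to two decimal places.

0.94

r_true = r_obs / √(r_xx · r_yy) ⇒ 0.32 = 0.24 / √(0.60 · r_yy).
√(0.60 · r_yy) = 0.24 / 0.32 = 0.7500; 0.60 · r_yy = 0.5625; r_yy = 0.5625 / 0.60 ≈ 0.94.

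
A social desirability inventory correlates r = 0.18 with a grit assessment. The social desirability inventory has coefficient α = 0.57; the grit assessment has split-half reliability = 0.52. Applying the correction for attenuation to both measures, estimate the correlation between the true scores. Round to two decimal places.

0.33

r_true = r_obs / √(r_xx · r_yy) = 0.18 / √(0.57 × 0.52) = 0.18 / √0.2964 = 0.18 / 0.5444 ≈ 0.33.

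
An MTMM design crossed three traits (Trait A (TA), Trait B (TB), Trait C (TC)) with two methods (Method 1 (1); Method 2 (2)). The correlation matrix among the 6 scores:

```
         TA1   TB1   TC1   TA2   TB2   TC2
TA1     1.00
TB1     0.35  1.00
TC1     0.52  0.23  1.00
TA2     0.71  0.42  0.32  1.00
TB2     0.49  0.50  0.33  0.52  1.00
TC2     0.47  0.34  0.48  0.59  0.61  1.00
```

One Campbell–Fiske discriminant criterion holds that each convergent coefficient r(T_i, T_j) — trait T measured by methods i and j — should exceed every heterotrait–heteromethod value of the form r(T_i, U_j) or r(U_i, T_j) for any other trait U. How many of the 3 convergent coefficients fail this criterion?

0

Checking each validity diagonal entry against its comparison values:
TA (methods 1·2): 0.71 vs {0.49, 0.42, 0.47, 0.32} → pass.
TB (methods 1·2): 0.50 vs {0.42, 0.49, 0.34, 0.33} → pass.
TC (methods 1·2): 0.48 vs {0.32, 0.47, 0.33, 0.34} → pass.
0 of 3 fail.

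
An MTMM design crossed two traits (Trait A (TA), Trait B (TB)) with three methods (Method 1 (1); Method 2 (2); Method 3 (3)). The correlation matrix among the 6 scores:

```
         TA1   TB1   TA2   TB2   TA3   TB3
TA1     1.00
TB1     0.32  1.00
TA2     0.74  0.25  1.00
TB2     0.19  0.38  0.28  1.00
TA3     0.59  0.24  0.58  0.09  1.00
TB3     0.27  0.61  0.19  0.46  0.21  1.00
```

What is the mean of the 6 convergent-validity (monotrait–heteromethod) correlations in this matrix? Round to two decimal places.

Convergent values: 0.74, 0.59, 0.58, 0.38, 0.61, 0.46; mean = 3.36/6 = 0.56.

0.56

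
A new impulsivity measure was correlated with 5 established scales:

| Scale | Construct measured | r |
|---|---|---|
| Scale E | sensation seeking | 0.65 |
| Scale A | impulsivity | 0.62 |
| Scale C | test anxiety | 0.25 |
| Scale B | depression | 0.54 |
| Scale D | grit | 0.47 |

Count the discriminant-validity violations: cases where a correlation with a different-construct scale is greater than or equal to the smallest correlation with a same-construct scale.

Convergent (same construct = impulsivity): Scale A.
Smallest convergent = 0.62. Discriminant values: 0.65, 0.25, 0.54, 0.47; count ≥ 0.62 → 1.

1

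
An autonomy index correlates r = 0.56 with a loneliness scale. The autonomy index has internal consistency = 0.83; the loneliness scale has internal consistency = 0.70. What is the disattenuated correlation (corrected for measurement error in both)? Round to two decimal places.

r_true = r_obs / √(r_xx · r_yy) = 0.56 / √(0.83 × 0.70) = 0.56 / √0.5810 = 0.56 / 0.7622 ≈ 0.73.

0.73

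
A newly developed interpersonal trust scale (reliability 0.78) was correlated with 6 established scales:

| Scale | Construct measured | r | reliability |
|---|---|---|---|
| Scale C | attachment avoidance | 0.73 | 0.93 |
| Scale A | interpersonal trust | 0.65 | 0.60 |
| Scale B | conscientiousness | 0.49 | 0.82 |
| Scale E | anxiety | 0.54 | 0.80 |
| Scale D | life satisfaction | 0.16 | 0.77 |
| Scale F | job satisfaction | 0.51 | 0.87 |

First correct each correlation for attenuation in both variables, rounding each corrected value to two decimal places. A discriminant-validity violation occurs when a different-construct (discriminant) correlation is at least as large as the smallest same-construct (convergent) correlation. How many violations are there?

Disattenuated r (r / √(r_scale · r_new)):
  Scale C (disc): 0.73 / √(0.93·0.78) = 0.86
  Scale A (conv): 0.65 / √(0.60·0.78) = 0.95
  Scale B (disc): 0.49 / √(0.82·0.78) = 0.61
  Scale E (disc): 0.54 / √(0.80·0.78) = 0.68
  Scale D (disc): 0.16 / √(0.77·0.78) = 0.21
  Scale F (disc): 0.51 / √(0.87·0.78) = 0.62
Smallest convergent = 0.95. Discriminant values: 0.86, 0.61, 0.68, 0.21, 0.62; count ≥ 0.95 → 0.

0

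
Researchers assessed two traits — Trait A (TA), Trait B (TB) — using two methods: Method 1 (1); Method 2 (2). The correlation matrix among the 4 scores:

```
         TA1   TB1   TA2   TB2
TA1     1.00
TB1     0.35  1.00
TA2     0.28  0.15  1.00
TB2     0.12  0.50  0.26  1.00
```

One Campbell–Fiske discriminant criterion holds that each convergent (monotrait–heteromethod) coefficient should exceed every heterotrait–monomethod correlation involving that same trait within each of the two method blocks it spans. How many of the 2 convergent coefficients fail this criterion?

1

Checking each validity diagonal entry against its comparison values:
TA (methods 1·2): 0.28 vs {0.35, 0.26} → fail.
TB (methods 1·2): 0.50 vs {0.35, 0.26} → pass.
1 of 2 fail.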